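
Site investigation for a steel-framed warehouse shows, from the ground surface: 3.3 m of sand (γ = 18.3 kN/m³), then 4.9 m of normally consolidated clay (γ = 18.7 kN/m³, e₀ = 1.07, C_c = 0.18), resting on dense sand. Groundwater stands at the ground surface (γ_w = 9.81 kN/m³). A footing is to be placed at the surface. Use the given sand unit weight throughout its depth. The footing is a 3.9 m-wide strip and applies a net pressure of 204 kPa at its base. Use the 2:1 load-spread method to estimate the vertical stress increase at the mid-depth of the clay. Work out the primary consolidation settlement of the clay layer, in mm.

S_c ≈ 181 mm

Mid-depth of clay below the ground surface: z = 3.3 + 4.9/2 = 5.75 m.
Total vertical stress at mid-clay: σ_v = 18.3×3.3 + 18.7×2.45 = 106.21 kPa.
Pore pressure: u = 9.81×(5.75 − 0) = 56.408 kPa.
Initial effective stress: σ'_0 = σ_v − u = 106.21 − 56.408 = 49.802 kPa.
Stress increase at mid-clay by the 2:1 spreading method:
Δσ = qB/(B+z) = 204×3.9/(3.9+5.75) = 82.446 kPa
Final effective stress: σ'_f = σ'_0 + Δσ = 49.802 + 82.446 = 132.25 kPa.
Normally consolidated clay, so the full stress increment lies on the virgin compression line:
S_c = C_c·H/(1+e₀)·log₁₀(σ'_f/σ'_0) = 0.18×4.9/(1+1.07)×log₁₀(132.25/49.802)
    = 0.42609 × 0.42415 = 0.1807 m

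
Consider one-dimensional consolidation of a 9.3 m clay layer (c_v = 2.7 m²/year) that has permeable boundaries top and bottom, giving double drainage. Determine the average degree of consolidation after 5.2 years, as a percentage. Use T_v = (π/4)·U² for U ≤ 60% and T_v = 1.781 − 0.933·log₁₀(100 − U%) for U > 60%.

Drainage path length: H_d = H/2 = 4.65 m (double drainage).
T_v = c_v·t/H_d² = 2.7×5.2/4.65² = 0.64932.
T_v = 0.64932 corresponds to the U > 60% branch:
U = 1 − 10^((1.781 − T_v)/0.933)/100 = 0.8367

U ≈ 83.7 %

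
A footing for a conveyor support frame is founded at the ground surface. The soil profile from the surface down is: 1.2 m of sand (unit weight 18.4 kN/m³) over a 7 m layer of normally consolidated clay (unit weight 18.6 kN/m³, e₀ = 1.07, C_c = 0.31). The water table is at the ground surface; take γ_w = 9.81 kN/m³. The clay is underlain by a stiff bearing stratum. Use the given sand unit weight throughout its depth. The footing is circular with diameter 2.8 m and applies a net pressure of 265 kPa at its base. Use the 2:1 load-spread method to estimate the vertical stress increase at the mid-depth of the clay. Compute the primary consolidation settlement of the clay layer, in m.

Mid-depth of clay below the ground surface: z = 1.2 + 7/2 = 4.7 m.
Total vertical stress at mid-clay: σ_v = 18.4×1.2 + 18.6×3.5 = 87.18 kPa.
Pore pressure: u = 9.81×(4.7 − 0) = 46.107 kPa.
Initial effective stress: σ'_0 = σ_v − u = 87.18 − 46.107 = 41.073 kPa.
Stress increase at mid-clay by the 2:1 spreading method:
Δσ ≈ qD²/(D+z)² = 265×2.8²/(2.8+4.7)² = 36.935 kPa
Final effective stress: σ'_f = σ'_0 + Δσ = 41.073 + 36.935 = 78.008 kPa.
Normally consolidated clay, so the full stress increment lies on the virgin compression line:
S_c = C_c·H/(1+e₀)·log₁₀(σ'_f/σ'_0) = 0.31×7/(1+1.07)×log₁₀(78.008/41.073)
    = 1.0483 × 0.27858 = 0.292 m

S_c ≈ 0.292 m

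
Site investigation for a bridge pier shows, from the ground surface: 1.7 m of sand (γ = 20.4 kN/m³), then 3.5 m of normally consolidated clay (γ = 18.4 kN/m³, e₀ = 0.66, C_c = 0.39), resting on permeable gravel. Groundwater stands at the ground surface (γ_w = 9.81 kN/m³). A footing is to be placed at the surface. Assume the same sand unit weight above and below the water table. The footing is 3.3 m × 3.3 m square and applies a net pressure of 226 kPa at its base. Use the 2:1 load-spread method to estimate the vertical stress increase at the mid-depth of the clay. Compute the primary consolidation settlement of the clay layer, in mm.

Mid-depth of clay below the ground surface: z = 1.7 + 3.5/2 = 3.45 m.
Total vertical stress at mid-clay: σ_v = 20.4×1.7 + 18.4×1.75 = 66.88 kPa.
Pore pressure: u = 9.81×(3.45 − 0) = 33.845 kPa.
Initial effective stress: σ'_0 = σ_v − u = 66.88 − 33.845 = 33.035 kPa.
Stress increase at mid-clay by the 2:1 spreading method:
Δσ = qBL/((B+z)(L+z)) = 226×3.3×3.3/((3.3+3.45)(3.3+3.45)) = 54.017 kPa
Final effective stress: σ'_f = σ'_0 + Δσ = 33.035 + 54.017 = 87.052 kPa.
Normally consolidated clay, so the full stress increment lies on the virgin compression line:
S_c = C_c·H/(1+e₀)·log₁₀(σ'_f/σ'_0) = 0.39×3.5/(1+0.66)×log₁₀(87.052/33.035)
    = 0.82229 × 0.4208 = 0.346 m

S_c ≈ 346 mm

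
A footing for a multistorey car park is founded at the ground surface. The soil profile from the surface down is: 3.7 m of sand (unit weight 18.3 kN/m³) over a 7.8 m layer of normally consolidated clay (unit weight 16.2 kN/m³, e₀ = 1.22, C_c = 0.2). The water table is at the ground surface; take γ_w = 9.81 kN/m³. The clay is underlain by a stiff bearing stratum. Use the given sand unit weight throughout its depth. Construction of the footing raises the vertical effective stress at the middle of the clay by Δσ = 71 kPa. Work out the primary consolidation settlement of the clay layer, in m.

S_c ≈ 0.249 m

Mid-depth of clay below the ground surface: z = 3.7 + 7.8/2 = 7.6 m.
Total vertical stress at mid-clay: σ_v = 18.3×3.7 + 16.2×3.9 = 130.89 kPa.
Pore pressure: u = 9.81×(7.6 − 0) = 74.556 kPa.
Initial effective stress: σ'_0 = σ_v − u = 130.89 − 74.556 = 56.334 kPa.
Final effective stress: σ'_f = σ'_0 + Δσ = 56.334 + 71 = 127.33 kPa.
Normally consolidated clay, so the full stress increment lies on the virgin compression line:
S_c = C_c·H/(1+e₀)·log₁₀(σ'_f/σ'_0) = 0.2×7.8/(1+1.22)×log₁₀(127.33/56.334)
    = 0.7027 × 0.35416 = 0.2489 m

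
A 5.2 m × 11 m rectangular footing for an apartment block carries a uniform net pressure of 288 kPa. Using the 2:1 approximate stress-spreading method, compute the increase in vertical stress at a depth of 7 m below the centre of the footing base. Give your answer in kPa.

By the 2:1 method the load spreads at 1 horizontal : 2 vertical, so at depth z the loaded area has grown by z in each plan dimension:
Δσ = qBL/((B+z)(L+z)) = 288×5.2×11/((5.2+7)(11+7)) = 75.016 kPa

Δσ_z ≈ 75 kPa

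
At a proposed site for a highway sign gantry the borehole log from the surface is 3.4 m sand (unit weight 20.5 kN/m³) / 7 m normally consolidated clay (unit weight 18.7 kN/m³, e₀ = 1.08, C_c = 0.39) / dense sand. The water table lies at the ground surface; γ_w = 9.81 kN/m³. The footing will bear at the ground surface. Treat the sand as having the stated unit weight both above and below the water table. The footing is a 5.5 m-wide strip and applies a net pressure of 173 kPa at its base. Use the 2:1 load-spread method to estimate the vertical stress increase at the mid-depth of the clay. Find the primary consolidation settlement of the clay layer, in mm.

Mid-depth of clay below the ground surface: z = 3.4 + 7/2 = 6.9 m.
Total vertical stress at mid-clay: σ_v = 20.5×3.4 + 18.7×3.5 = 135.15 kPa.
Pore pressure: u = 9.81×(6.9 − 0) = 67.689 kPa.
Initial effective stress: σ'_0 = σ_v − u = 135.15 − 67.689 = 67.461 kPa.
Stress increase at mid-clay by the 2:1 spreading method:
Δσ = qB/(B+z) = 173×5.5/(5.5+6.9) = 76.734 kPa
Final effective stress: σ'_f = σ'_0 + Δσ = 67.461 + 76.734 = 144.19 kPa.
Normally consolidated clay, so the full stress increment lies on the virgin compression line:
S_c = C_c·H/(1+e₀)·log₁₀(σ'_f/σ'_0) = 0.39×7/(1+1.08)×log₁₀(144.19/67.461)
    = 1.3125 × 0.32988 = 0.433 m

S_c ≈ 433 mm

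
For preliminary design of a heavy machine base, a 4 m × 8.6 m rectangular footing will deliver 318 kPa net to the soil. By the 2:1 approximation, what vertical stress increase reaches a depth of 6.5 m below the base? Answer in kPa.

By the 2:1 method the load spreads at 1 horizontal : 2 vertical, so at depth z the loaded area has grown by z in each plan dimension:
Δσ = qBL/((B+z)(L+z)) = 318×4×8.6/((4+6.5)(8.6+6.5)) = 68.995 kPa

Δσ_z ≈ 69 kPa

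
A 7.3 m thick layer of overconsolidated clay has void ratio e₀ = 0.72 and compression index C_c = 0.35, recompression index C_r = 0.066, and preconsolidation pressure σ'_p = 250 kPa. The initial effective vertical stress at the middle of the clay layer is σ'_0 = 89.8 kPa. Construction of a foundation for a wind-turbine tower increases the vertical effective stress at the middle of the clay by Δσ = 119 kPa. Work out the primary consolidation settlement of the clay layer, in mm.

S_c ≈ 103 mm

Final effective stress: σ'_f = 89.8 + 119 = 208.8 kPa.
σ'_f = 208.8 ≤ σ'_p = 250 kPa, so the clay remains overconsolidated and only the recompression index applies:
S_c = C_r·H/(1+e₀)·log₁₀(σ'_f/σ'_0) = 0.066×7.3/1.72×log₁₀(208.8/89.8)
    = 0.28012 × 0.36645 = 0.1026 m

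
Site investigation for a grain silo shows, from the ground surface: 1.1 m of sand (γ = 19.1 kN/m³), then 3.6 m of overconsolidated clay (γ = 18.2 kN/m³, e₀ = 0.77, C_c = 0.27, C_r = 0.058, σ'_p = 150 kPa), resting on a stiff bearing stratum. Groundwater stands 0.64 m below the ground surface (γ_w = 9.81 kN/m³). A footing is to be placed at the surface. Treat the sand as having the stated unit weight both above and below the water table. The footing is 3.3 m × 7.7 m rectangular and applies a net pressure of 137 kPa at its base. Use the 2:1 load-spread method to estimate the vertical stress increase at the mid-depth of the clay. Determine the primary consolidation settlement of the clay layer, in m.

Mid-depth of clay below the ground surface: z = 1.1 + 3.6/2 = 2.9 m.
Total vertical stress at mid-clay: σ_v = 19.1×1.1 + 18.2×1.8 = 53.77 kPa.
Pore pressure: u = 9.81×(2.9 − 0.64) = 22.171 kPa.
Initial effective stress: σ'_0 = σ_v − u = 53.77 − 22.171 = 31.599 kPa.
Stress increase at mid-clay by the 2:1 spreading method:
Δσ = qBL/((B+z)(L+z)) = 137×3.3×7.7/((3.3+2.9)(7.7+2.9)) = 52.97 kPa
Final effective stress: σ'_f = 31.599 + 52.97 = 84.569 kPa.
σ'_f = 84.569 ≤ σ'_p = 150 kPa, so the clay remains overconsolidated and only the recompression index applies:
S_c = C_r·H/(1+e₀)·log₁₀(σ'_f/σ'_0) = 0.058×3.6/1.77×log₁₀(84.569/31.599)
    = 0.11797 × 0.42754 = 0.05044 m

S_c ≈ 0.0504 m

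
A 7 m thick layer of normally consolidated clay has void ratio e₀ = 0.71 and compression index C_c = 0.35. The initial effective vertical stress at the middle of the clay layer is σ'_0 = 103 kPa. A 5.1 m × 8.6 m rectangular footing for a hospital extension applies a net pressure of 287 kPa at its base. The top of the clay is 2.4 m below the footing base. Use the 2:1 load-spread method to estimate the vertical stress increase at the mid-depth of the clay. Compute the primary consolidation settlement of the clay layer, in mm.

S_c ≈ 354 mm

Mid-depth of clay below the footing base: z = 2.4 + 7/2 = 5.9 m.
Stress increase at mid-clay by the 2:1 spreading method:
Δσ = qBL/((B+z)(L+z)) = 287×5.1×8.6/((5.1+5.9)(8.6+5.9)) = 78.921 kPa
Final effective stress: σ'_f = σ'_0 + Δσ = 103 + 78.921 = 181.92 kPa.
Normally consolidated clay, so the full stress increment lies on the virgin compression line:
S_c = C_c·H/(1+e₀)·log₁₀(σ'_f/σ'_0) = 0.35×7/(1+0.71)×log₁₀(181.92/103)
    = 1.4327 × 0.24704 = 0.3539 m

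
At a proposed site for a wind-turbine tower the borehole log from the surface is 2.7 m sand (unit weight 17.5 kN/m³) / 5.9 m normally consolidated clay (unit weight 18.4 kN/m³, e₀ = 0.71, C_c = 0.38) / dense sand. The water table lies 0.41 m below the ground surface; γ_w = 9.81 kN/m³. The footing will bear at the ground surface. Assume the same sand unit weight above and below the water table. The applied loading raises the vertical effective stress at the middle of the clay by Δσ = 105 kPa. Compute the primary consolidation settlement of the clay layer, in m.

S_c ≈ 0.643 m

Mid-depth of clay below the ground surface: z = 2.7 + 5.9/2 = 5.65 m.
Total vertical stress at mid-clay: σ_v = 17.5×2.7 + 18.4×2.95 = 101.53 kPa.
Pore pressure: u = 9.81×(5.65 − 0.41) = 51.404 kPa.
Initial effective stress: σ'_0 = σ_v − u = 101.53 − 51.404 = 50.126 kPa.
Final effective stress: σ'_f = σ'_0 + Δσ = 50.126 + 105 = 155.13 kPa.
Normally consolidated clay, so the full stress increment lies on the virgin compression line:
S_c = C_c·H/(1+e₀)·log₁₀(σ'_f/σ'_0) = 0.38×5.9/(1+0.71)×log₁₀(155.13/50.126)
    = 1.3111 × 0.49063 = 0.6433 m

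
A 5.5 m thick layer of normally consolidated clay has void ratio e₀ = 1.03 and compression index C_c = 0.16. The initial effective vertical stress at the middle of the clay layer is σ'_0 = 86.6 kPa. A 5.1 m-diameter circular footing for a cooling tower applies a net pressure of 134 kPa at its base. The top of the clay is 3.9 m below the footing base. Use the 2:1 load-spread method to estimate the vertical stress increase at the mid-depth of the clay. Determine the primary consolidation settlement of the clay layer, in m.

S_c ≈ 0.0482 m

Mid-depth of clay below the footing base: z = 3.9 + 5.5/2 = 6.65 m.
Stress increase at mid-clay by the 2:1 spreading method:
Δσ ≈ qD²/(D+z)² = 134×5.1²/(5.1+6.65)² = 25.245 kPa
Final effective stress: σ'_f = σ'_0 + Δσ = 86.6 + 25.245 = 111.84 kPa.
Normally consolidated clay, so the full stress increment lies on the virgin compression line:
S_c = C_c·H/(1+e₀)·log₁₀(σ'_f/σ'_0) = 0.16×5.5/(1+1.03)×log₁₀(111.84/86.6)
    = 0.4335 × 0.11108 = 0.04815 m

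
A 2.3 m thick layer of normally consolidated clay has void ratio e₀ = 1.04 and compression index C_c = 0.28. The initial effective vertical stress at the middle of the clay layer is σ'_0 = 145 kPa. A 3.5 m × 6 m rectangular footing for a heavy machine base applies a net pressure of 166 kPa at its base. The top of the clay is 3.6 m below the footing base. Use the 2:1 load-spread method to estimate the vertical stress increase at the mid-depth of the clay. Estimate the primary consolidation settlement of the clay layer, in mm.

S_c ≈ 32.9 mm

Mid-depth of clay below the footing base: z = 3.6 + 2.3/2 = 4.75 m.
Stress increase at mid-clay by the 2:1 spreading method:
Δσ = qBL/((B+z)(L+z)) = 166×3.5×6/((3.5+4.75)(6+4.75)) = 39.307 kPa
Final effective stress: σ'_f = σ'_0 + Δσ = 145 + 39.307 = 184.31 kPa.
Normally consolidated clay, so the full stress increment lies on the virgin compression line:
S_c = C_c·H/(1+e₀)·log₁₀(σ'_f/σ'_0) = 0.28×2.3/(1+1.04)×log₁₀(184.31/145)
    = 0.31569 × 0.10418 = 0.03289 m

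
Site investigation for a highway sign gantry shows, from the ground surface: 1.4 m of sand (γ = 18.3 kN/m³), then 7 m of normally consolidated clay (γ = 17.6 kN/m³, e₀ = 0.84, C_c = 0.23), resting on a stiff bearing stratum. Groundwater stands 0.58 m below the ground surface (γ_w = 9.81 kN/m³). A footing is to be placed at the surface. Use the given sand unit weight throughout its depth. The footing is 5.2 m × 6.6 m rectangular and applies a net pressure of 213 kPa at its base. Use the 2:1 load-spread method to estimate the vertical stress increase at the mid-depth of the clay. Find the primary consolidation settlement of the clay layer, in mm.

S_c ≈ 333 mm

Mid-depth of clay below the ground surface: z = 1.4 + 7/2 = 4.9 m.
Total vertical stress at mid-clay: σ_v = 18.3×1.4 + 17.6×3.5 = 87.22 kPa.
Pore pressure: u = 9.81×(4.9 − 0.58) = 42.379 kPa.
Initial effective stress: σ'_0 = σ_v − u = 87.22 − 42.379 = 44.841 kPa.
Stress increase at mid-clay by the 2:1 spreading method:
Δσ = qBL/((B+z)(L+z)) = 213×5.2×6.6/((5.2+4.9)(6.6+4.9)) = 62.937 kPa
Final effective stress: σ'_f = σ'_0 + Δσ = 44.841 + 62.937 = 107.78 kPa.
Normally consolidated clay, so the full stress increment lies on the virgin compression line:
S_c = C_c·H/(1+e₀)·log₁₀(σ'_f/σ'_0) = 0.23×7/(1+0.84)×log₁₀(107.78/44.841)
    = 0.875 × 0.38086 = 0.3333 m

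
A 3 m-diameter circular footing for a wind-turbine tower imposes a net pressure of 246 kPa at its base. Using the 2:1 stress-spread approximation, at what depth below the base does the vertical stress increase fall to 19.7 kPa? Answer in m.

2:1 spreading — at depth z the loaded area has grown by z in each plan dimension:
qD²/(D+z)² = Δσ_z ⇒ z = D(√(q/Δσ_z) − 1) = 3×(√(246/19.7) − 1) = 7.601 m

z ≈ 7.6 m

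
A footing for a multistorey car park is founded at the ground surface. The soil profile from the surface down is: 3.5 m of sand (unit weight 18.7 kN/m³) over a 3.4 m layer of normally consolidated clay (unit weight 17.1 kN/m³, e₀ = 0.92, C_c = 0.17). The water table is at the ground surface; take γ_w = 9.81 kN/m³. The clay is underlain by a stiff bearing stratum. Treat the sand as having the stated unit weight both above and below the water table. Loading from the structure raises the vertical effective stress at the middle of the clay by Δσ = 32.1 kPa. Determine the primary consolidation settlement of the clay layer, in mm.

S_c ≈ 72.2 mm

Mid-depth of clay below the ground surface: z = 3.5 + 3.4/2 = 5.2 m.
Total vertical stress at mid-clay: σ_v = 18.7×3.5 + 17.1×1.7 = 94.52 kPa.
Pore pressure: u = 9.81×(5.2 − 0) = 51.012 kPa.
Initial effective stress: σ'_0 = σ_v − u = 94.52 − 51.012 = 43.508 kPa.
Final effective stress: σ'_f = σ'_0 + Δσ = 43.508 + 32.1 = 75.608 kPa.
Normally consolidated clay, so the full stress increment lies on the virgin compression line:
S_c = C_c·H/(1+e₀)·log₁₀(σ'_f/σ'_0) = 0.17×3.4/(1+0.92)×log₁₀(75.608/43.508)
    = 0.30104 × 0.24 = 0.07225 m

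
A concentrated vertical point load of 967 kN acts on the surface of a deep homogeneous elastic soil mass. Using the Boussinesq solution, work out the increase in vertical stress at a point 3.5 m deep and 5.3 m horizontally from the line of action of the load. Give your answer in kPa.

Boussinesq vertical stress below a point load on an elastic half-space:
Δσ_z = 3P/(2πz²) · [1 + (r/z)²]^(−5/2)
r/z = 5.3/3.5 = 1.5143; [1+(r/z)²]^(−5/2) = 0.050816.
Δσ_z = 3×967/(2π×3.5²) × 0.050816 = 37.69 × 0.050816 = 1.915 kPa

Δσ_z ≈ 1.92 kPa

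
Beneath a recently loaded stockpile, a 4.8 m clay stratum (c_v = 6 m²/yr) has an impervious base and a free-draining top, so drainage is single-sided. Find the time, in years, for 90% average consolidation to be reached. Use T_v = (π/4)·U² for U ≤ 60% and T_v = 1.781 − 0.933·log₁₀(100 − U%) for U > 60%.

t ≈ 3.26 years

Drainage path length: H_d = H = 4.8 m (single drainage).
U > 60%: T_v = 1.781 − 0.933·log₁₀(100 − 90) = 0.848.
t = T_v·H_d²/c_v = 0.848×4.8²/6 = 3.256 years.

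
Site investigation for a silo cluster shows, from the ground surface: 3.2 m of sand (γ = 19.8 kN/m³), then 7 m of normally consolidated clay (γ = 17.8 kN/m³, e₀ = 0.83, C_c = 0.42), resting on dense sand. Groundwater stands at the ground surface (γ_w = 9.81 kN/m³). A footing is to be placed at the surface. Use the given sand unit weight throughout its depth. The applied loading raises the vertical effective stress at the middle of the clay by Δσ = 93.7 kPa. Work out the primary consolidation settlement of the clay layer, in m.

Mid-depth of clay below the ground surface: z = 3.2 + 7/2 = 6.7 m.
Total vertical stress at mid-clay: σ_v = 19.8×3.2 + 17.8×3.5 = 125.66 kPa.
Pore pressure: u = 9.81×(6.7 − 0) = 65.727 kPa.
Initial effective stress: σ'_0 = σ_v − u = 125.66 − 65.727 = 59.933 kPa.
Final effective stress: σ'_f = σ'_0 + Δσ = 59.933 + 93.7 = 153.63 kPa.
Normally consolidated clay, so the full stress increment lies on the virgin compression line:
S_c = C_c·H/(1+e₀)·log₁₀(σ'_f/σ'_0) = 0.42×7/(1+0.83)×log₁₀(153.63/59.933)
    = 1.6066 × 0.40881 = 0.6568 m

S_c ≈ 0.657 m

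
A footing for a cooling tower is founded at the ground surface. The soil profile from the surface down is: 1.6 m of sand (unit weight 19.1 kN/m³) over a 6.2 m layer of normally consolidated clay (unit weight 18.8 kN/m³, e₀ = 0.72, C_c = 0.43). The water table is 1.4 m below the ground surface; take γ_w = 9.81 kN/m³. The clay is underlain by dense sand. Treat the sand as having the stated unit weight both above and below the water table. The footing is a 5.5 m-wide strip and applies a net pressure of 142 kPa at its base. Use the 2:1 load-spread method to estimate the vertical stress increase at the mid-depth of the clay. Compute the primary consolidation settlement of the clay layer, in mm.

S_c ≈ 577 mm

Mid-depth of clay below the ground surface: z = 1.6 + 6.2/2 = 4.7 m.
Total vertical stress at mid-clay: σ_v = 19.1×1.6 + 18.8×3.1 = 88.84 kPa.
Pore pressure: u = 9.81×(4.7 − 1.4) = 32.373 kPa.
Initial effective stress: σ'_0 = σ_v − u = 88.84 − 32.373 = 56.467 kPa.
Stress increase at mid-clay by the 2:1 spreading method:
Δσ = qB/(B+z) = 142×5.5/(5.5+4.7) = 76.569 kPa
Final effective stress: σ'_f = σ'_0 + Δσ = 56.467 + 76.569 = 133.04 kPa.
Normally consolidated clay, so the full stress increment lies on the virgin compression line:
S_c = C_c·H/(1+e₀)·log₁₀(σ'_f/σ'_0) = 0.43×6.2/(1+0.72)×log₁₀(133.04/56.467)
    = 1.55 × 0.37219 = 0.5769 m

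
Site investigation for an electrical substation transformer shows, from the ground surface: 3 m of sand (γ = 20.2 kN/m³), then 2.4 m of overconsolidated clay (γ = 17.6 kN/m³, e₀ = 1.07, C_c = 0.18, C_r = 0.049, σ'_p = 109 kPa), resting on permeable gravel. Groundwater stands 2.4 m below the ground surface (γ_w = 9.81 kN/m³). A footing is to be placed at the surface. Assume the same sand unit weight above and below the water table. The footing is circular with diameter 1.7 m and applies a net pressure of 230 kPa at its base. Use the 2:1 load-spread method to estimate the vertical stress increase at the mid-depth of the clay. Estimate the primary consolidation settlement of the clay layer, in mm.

Mid-depth of clay below the ground surface: z = 3 + 2.4/2 = 4.2 m.
Total vertical stress at mid-clay: σ_v = 20.2×3 + 17.6×1.2 = 81.72 kPa.
Pore pressure: u = 9.81×(4.2 − 2.4) = 17.658 kPa.
Initial effective stress: σ'_0 = σ_v − u = 81.72 − 17.658 = 64.062 kPa.
Stress increase at mid-clay by the 2:1 spreading method:
Δσ ≈ qD²/(D+z)² = 230×1.7²/(1.7+4.2)² = 19.095 kPa
Final effective stress: σ'_f = 64.062 + 19.095 = 83.157 kPa.
σ'_f = 83.157 ≤ σ'_p = 109 kPa, so the clay remains overconsolidated and only the recompression index applies:
S_c = C_r·H/(1+e₀)·log₁₀(σ'_f/σ'_0) = 0.049×2.4/2.07×log₁₀(83.157/64.062)
    = 0.056811 × 0.1133 = 0.006437 m

S_c ≈ 6.44 mm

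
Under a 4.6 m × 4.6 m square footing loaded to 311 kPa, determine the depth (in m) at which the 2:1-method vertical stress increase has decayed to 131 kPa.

2:1 spreading — at depth z the loaded area has grown by z in each plan dimension:
qB²/(B+z)² = Δσ_z ⇒ z = B(√(q/Δσ_z) − 1) = 4.6×(√(311/131) − 1) = 2.488 m

z ≈ 2.49 m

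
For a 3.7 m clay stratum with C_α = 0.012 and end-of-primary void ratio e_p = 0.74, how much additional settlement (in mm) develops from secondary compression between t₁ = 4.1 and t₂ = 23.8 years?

Secondary compression: S_s = C_α·H/(1+e_p)·log₁₀(t₂/t₁)
S_s = 0.012×3.7/(1+0.74)×log₁₀(23.8/4.1)
    = 0.02552 × 0.7638 = 0.01949 m

S_s ≈ 19.5 mm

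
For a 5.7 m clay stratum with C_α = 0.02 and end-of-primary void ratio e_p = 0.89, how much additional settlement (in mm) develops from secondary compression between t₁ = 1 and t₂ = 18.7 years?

S_s ≈ 76.7 mm

Secondary compression: S_s = C_α·H/(1+e_p)·log₁₀(t₂/t₁)
S_s = 0.02×5.7/(1+0.89)×log₁₀(18.7/1)
    = 0.06032 × 1.272 = 0.07671 m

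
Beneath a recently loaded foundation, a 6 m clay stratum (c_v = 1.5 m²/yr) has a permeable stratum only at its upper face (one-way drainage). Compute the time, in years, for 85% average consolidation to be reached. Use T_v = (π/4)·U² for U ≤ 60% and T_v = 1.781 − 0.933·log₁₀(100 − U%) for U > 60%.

t ≈ 16.4 years

Drainage path length: H_d = H = 6 m (single drainage).
U > 60%: T_v = 1.781 − 0.933·log₁₀(100 − 85) = 0.68371.
t = T_v·H_d²/c_v = 0.68371×6²/1.5 = 16.41 years.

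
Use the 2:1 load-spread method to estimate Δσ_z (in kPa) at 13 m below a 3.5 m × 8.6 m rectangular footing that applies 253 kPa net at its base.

Δσ_z ≈ 21.4 kPa

By the 2:1 method the load spreads at 1 horizontal : 2 vertical, so at depth z the loaded area has grown by z in each plan dimension:
Δσ = qBL/((B+z)(L+z)) = 253×3.5×8.6/((3.5+13)(8.6+13)) = 21.367 kPa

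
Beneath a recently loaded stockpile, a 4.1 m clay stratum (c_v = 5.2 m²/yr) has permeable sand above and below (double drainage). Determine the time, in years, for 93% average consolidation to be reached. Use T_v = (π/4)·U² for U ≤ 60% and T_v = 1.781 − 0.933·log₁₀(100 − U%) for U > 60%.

Drainage path length: H_d = H/2 = 2.05 m (double drainage).
U > 60%: T_v = 1.781 − 0.933·log₁₀(100 − 93) = 0.99252.
t = T_v·H_d²/c_v = 0.99252×2.05²/5.2 = 0.8021 years.

t ≈ 0.802 years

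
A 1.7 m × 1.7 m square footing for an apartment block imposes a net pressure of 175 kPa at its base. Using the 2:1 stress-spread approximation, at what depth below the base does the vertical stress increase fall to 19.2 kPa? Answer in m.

2:1 spreading — at depth z the loaded area has grown by z in each plan dimension:
qB²/(B+z)² = Δσ_z ⇒ z = B(√(q/Δσ_z) − 1) = 1.7×(√(175/19.2) − 1) = 3.432 m

z ≈ 3.43 m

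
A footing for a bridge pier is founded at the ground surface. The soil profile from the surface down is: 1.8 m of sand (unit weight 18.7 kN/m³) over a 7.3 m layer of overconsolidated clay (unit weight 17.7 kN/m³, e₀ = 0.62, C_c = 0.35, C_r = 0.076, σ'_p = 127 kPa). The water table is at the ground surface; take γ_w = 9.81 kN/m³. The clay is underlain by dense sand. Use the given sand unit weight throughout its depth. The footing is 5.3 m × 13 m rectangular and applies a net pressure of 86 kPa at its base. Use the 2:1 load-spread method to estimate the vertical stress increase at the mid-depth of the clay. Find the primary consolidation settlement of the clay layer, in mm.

S_c ≈ 76 mm

Mid-depth of clay below the ground surface: z = 1.8 + 7.3/2 = 5.45 m.
Total vertical stress at mid-clay: σ_v = 18.7×1.8 + 17.7×3.65 = 98.265 kPa.
Pore pressure: u = 9.81×(5.45 − 0) = 53.465 kPa.
Initial effective stress: σ'_0 = σ_v − u = 98.265 − 53.465 = 44.8 kPa.
Stress increase at mid-clay by the 2:1 spreading method:
Δσ = qBL/((B+z)(L+z)) = 86×5.3×13/((5.3+5.45)(13+5.45)) = 29.875 kPa
Final effective stress: σ'_f = 44.8 + 29.875 = 74.675 kPa.
σ'_f = 74.675 ≤ σ'_p = 127 kPa, so the clay remains overconsolidated and only the recompression index applies:
S_c = C_r·H/(1+e₀)·log₁₀(σ'_f/σ'_0) = 0.076×7.3/1.62×log₁₀(74.675/44.8)
    = 0.34247 × 0.2219 = 0.07599 m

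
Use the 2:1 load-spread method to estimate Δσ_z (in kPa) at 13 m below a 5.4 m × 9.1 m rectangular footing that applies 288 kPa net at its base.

By the 2:1 method the load spreads at 1 horizontal : 2 vertical, so at depth z the loaded area has grown by z in each plan dimension:
Δσ = qBL/((B+z)(L+z)) = 288×5.4×9.1/((5.4+13)(9.1+13)) = 34.803 kPa

Δσ_z ≈ 34.8 kPa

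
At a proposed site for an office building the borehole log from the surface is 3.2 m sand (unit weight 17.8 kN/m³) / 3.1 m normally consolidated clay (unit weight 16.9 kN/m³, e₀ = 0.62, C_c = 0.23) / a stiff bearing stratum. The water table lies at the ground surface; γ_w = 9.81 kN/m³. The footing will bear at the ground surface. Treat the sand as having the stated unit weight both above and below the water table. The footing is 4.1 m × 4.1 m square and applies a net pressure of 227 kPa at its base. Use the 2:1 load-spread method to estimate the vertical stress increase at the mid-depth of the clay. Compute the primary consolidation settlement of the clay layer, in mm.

Mid-depth of clay below the ground surface: z = 3.2 + 3.1/2 = 4.75 m.
Total vertical stress at mid-clay: σ_v = 17.8×3.2 + 16.9×1.55 = 83.155 kPa.
Pore pressure: u = 9.81×(4.75 − 0) = 46.598 kPa.
Initial effective stress: σ'_0 = σ_v − u = 83.155 − 46.598 = 36.557 kPa.
Stress increase at mid-clay by the 2:1 spreading method:
Δσ = qBL/((B+z)(L+z)) = 227×4.1×4.1/((4.1+4.75)(4.1+4.75)) = 48.72 kPa
Final effective stress: σ'_f = σ'_0 + Δσ = 36.557 + 48.72 = 85.277 kPa.
Normally consolidated clay, so the full stress increment lies on the virgin compression line:
S_c = C_c·H/(1+e₀)·log₁₀(σ'_f/σ'_0) = 0.23×3.1/(1+0.62)×log₁₀(85.277/36.557)
    = 0.44012 × 0.36786 = 0.1619 m

S_c ≈ 162 mm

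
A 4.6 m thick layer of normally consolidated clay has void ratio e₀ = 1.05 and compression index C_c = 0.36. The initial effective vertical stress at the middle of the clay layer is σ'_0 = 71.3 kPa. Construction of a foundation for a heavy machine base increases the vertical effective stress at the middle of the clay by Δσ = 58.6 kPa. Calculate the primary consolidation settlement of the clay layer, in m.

S_c ≈ 0.21 m

Final effective stress: σ'_f = σ'_0 + Δσ = 71.3 + 58.6 = 129.9 kPa.
Normally consolidated clay, so the full stress increment lies on the virgin compression line:
S_c = C_c·H/(1+e₀)·log₁₀(σ'_f/σ'_0) = 0.36×4.6/(1+1.05)×log₁₀(129.9/71.3)
    = 0.8078 × 0.26052 = 0.2104 m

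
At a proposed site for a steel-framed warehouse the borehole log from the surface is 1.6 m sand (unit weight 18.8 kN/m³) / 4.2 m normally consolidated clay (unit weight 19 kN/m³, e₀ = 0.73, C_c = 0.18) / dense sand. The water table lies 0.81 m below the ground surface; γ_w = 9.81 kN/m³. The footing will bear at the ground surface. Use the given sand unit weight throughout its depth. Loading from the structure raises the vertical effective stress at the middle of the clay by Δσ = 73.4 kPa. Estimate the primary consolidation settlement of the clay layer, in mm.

Mid-depth of clay below the ground surface: z = 1.6 + 4.2/2 = 3.7 m.
Total vertical stress at mid-clay: σ_v = 18.8×1.6 + 19×2.1 = 69.98 kPa.
Pore pressure: u = 9.81×(3.7 − 0.81) = 28.351 kPa.
Initial effective stress: σ'_0 = σ_v − u = 69.98 − 28.351 = 41.629 kPa.
Final effective stress: σ'_f = σ'_0 + Δσ = 41.629 + 73.4 = 115.03 kPa.
Normally consolidated clay, so the full stress increment lies on the virgin compression line:
S_c = C_c·H/(1+e₀)·log₁₀(σ'_f/σ'_0) = 0.18×4.2/(1+0.73)×log₁₀(115.03/41.629)
    = 0.43699 × 0.44142 = 0.1929 m

S_c ≈ 193 mm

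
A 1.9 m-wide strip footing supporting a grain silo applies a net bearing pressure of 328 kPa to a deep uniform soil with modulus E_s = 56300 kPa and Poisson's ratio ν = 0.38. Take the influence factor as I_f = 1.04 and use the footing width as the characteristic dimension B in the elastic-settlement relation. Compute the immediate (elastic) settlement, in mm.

S_e ≈ 9.85 mm

Immediate (elastic) settlement: S_e = q·B·(1−ν²)/E_s · I_f.
S_e = 328 × 1.9 × (1 − 0.38²) / 56300 × 1.04
    = 328 × 1.9 × 0.8556 / 56300 × 1.04
    = 0.00985 m = 9.85 mm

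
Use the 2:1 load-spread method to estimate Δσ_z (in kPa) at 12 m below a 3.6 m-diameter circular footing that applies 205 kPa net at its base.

By the 2:1 method the load spreads at 1 horizontal : 2 vertical, so at depth z the loaded area has grown by z in each plan dimension:
Δσ ≈ qD²/(D+z)² = 205×3.6²/(3.6+12)² = 10.917 kPa

Δσ_z ≈ 10.9 kPa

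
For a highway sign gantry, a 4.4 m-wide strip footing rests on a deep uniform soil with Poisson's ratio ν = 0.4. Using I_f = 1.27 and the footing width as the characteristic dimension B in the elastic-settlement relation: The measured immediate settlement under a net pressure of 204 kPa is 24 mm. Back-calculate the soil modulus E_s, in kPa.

E_s ≈ 39900 kPa

S_e = q·B·(1−ν²)/E_s · I_f  ⇒  E_s = q·B·(1−ν²)·I_f / S_e.
E_s = 204 × 4.4 × 0.84 × 1.27 / 0.024 = 39900 kPa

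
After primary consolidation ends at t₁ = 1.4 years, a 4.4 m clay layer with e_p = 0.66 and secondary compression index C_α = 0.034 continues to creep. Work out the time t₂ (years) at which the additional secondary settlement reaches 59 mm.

S_s = C_α·H/(1+e_p)·log₁₀(t₂/t₁) ⇒ log₁₀(t₂/t₁) = S_s·(1+e_p)/(C_α·H).
log₁₀(t₂/t₁) = 0.059 × (1+0.66) / (0.034×4.4) = 0.6547
t₂ = t₁ × 10^0.6547 = 1.4 × 4.515 = 6.321 years

t₂ ≈ 6.32 years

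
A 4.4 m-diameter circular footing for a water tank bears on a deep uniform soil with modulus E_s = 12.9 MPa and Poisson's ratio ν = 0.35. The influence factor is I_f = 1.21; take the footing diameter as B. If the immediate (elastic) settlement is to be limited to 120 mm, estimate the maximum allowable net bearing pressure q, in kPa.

q ≈ 331 kPa

E_s = 12.9 MPa = 12900 kPa.
S_e = q·B·(1−ν²)/E_s · I_f  ⇒  q = S_e·E_s / (B·(1−ν²)·I_f).
q = 0.12 × 12900 / (4.4 × 0.8775 × 1.21) = 331.3 kPa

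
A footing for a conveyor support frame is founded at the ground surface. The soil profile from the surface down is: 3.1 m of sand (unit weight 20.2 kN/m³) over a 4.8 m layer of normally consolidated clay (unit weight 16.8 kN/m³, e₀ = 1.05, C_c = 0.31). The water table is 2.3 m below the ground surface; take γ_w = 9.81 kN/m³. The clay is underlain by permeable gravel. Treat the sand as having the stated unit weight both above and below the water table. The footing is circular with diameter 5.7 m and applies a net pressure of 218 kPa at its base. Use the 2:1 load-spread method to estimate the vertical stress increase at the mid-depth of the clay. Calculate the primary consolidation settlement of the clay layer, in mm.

S_c ≈ 183 mm

Mid-depth of clay below the ground surface: z = 3.1 + 4.8/2 = 5.5 m.
Total vertical stress at mid-clay: σ_v = 20.2×3.1 + 16.8×2.4 = 102.94 kPa.
Pore pressure: u = 9.81×(5.5 − 2.3) = 31.392 kPa.
Initial effective stress: σ'_0 = σ_v − u = 102.94 − 31.392 = 71.548 kPa.
Stress increase at mid-clay by the 2:1 spreading method:
Δσ ≈ qD²/(D+z)² = 218×5.7²/(5.7+5.5)² = 56.464 kPa
Final effective stress: σ'_f = σ'_0 + Δσ = 71.548 + 56.464 = 128.01 kPa.
Normally consolidated clay, so the full stress increment lies on the virgin compression line:
S_c = C_c·H/(1+e₀)·log₁₀(σ'_f/σ'_0) = 0.31×4.8/(1+1.05)×log₁₀(128.01/71.548)
    = 0.72585 × 0.25265 = 0.1834 m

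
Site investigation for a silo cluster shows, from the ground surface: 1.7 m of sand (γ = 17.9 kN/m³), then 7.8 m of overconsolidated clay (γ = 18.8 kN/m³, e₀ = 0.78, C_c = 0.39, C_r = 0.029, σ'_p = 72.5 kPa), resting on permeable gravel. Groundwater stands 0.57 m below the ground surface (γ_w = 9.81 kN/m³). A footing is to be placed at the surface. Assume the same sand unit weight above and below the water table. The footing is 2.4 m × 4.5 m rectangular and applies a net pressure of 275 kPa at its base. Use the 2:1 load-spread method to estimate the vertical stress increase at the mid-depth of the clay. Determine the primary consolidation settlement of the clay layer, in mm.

S_c ≈ 186 mm

Mid-depth of clay below the ground surface: z = 1.7 + 7.8/2 = 5.6 m.
Total vertical stress at mid-clay: σ_v = 17.9×1.7 + 18.8×3.9 = 103.75 kPa.
Pore pressure: u = 9.81×(5.6 − 0.57) = 49.344 kPa.
Initial effective stress: σ'_0 = σ_v − u = 103.75 − 49.344 = 54.406 kPa.
Stress increase at mid-clay by the 2:1 spreading method:
Δσ = qBL/((B+z)(L+z)) = 275×2.4×4.5/((2.4+5.6)(4.5+5.6)) = 36.757 kPa
Final effective stress: σ'_f = 54.406 + 36.757 = 91.163 kPa.
σ'_f = 91.163 > σ'_p = 72.5 kPa, so the stress path crosses the preconsolidation pressure — recompression up to σ'_p, then virgin compression beyond:
S_c = H/(1+e₀)·[C_r·log₁₀(σ'_p/σ'_0) + C_c·log₁₀(σ'_f/σ'_p)]
    = 7.8/1.78 × [0.029×log₁₀(72.5/54.406) + 0.39×log₁₀(91.163/72.5)]
    = 4.382 × [0.003616 + 0.038797] = 0.1859 m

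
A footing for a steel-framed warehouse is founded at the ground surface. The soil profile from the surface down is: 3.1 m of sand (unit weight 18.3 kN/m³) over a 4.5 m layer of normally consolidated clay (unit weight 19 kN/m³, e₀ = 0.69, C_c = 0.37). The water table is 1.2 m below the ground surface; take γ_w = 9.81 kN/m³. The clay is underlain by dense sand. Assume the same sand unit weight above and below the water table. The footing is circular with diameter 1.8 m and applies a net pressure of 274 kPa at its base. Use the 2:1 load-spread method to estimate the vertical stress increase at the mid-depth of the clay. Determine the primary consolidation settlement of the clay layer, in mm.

S_c ≈ 111 mm

Mid-depth of clay below the ground surface: z = 3.1 + 4.5/2 = 5.35 m.
Total vertical stress at mid-clay: σ_v = 18.3×3.1 + 19×2.25 = 99.48 kPa.
Pore pressure: u = 9.81×(5.35 − 1.2) = 40.712 kPa.
Initial effective stress: σ'_0 = σ_v − u = 99.48 − 40.712 = 58.768 kPa.
Stress increase at mid-clay by the 2:1 spreading method:
Δσ ≈ qD²/(D+z)² = 274×1.8²/(1.8+5.35)² = 17.365 kPa
Final effective stress: σ'_f = σ'_0 + Δσ = 58.768 + 17.365 = 76.133 kPa.
Normally consolidated clay, so the full stress increment lies on the virgin compression line:
S_c = C_c·H/(1+e₀)·log₁₀(σ'_f/σ'_0) = 0.37×4.5/(1+0.69)×log₁₀(76.133/58.768)
    = 0.98521 × 0.11243 = 0.1108 m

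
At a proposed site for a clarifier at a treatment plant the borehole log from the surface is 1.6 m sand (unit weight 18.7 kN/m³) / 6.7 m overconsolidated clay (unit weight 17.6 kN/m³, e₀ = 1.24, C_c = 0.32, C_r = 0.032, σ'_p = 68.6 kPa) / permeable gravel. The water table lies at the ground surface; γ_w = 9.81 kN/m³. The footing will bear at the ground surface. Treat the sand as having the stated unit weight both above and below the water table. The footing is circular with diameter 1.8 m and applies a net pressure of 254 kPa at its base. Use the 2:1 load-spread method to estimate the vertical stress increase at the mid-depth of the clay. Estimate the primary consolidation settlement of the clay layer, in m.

S_c ≈ 0.0154 m

Mid-depth of clay below the ground surface: z = 1.6 + 6.7/2 = 4.95 m.
Total vertical stress at mid-clay: σ_v = 18.7×1.6 + 17.6×3.35 = 88.88 kPa.
Pore pressure: u = 9.81×(4.95 − 0) = 48.56 kPa.
Initial effective stress: σ'_0 = σ_v − u = 88.88 − 48.56 = 40.32 kPa.
Stress increase at mid-clay by the 2:1 spreading method:
Δσ ≈ qD²/(D+z)² = 254×1.8²/(1.8+4.95)² = 18.062 kPa
Final effective stress: σ'_f = 40.32 + 18.062 = 58.382 kPa.
σ'_f = 58.382 ≤ σ'_p = 68.6 kPa, so the clay remains overconsolidated and only the recompression index applies:
S_c = C_r·H/(1+e₀)·log₁₀(σ'_f/σ'_0) = 0.032×6.7/2.24×log₁₀(58.382/40.32)
    = 0.095715 × 0.16076 = 0.01539 m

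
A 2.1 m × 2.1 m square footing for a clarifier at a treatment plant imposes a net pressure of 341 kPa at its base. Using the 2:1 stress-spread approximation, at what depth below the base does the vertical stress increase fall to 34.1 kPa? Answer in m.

z ≈ 4.54 m

2:1 spreading — at depth z the loaded area has grown by z in each plan dimension:
qB²/(B+z)² = Δσ_z ⇒ z = B(√(q/Δσ_z) − 1) = 2.1×(√(341/34.1) − 1) = 4.541 m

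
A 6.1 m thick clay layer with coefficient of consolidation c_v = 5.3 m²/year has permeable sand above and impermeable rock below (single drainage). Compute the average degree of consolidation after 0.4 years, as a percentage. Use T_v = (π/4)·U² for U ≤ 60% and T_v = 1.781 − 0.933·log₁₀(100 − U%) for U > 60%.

Drainage path length: H_d = H = 6.1 m (single drainage).
T_v = c_v·t/H_d² = 5.3×0.4/6.1² = 0.056974.
T_v = 0.056974 corresponds to the U ≤ 60% branch:
U = √(4T_v/π) = 0.2693

U ≈ 26.9 %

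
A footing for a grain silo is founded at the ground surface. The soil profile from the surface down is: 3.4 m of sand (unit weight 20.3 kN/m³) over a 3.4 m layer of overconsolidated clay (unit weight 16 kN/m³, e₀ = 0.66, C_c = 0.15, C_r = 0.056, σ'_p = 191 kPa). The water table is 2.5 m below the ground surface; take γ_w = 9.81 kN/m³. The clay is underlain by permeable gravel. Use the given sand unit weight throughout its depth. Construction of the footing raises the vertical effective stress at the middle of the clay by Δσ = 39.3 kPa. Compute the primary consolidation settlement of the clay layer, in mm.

Mid-depth of clay below the ground surface: z = 3.4 + 3.4/2 = 5.1 m.
Total vertical stress at mid-clay: σ_v = 20.3×3.4 + 16×1.7 = 96.22 kPa.
Pore pressure: u = 9.81×(5.1 − 2.5) = 25.506 kPa.
Initial effective stress: σ'_0 = σ_v − u = 96.22 − 25.506 = 70.714 kPa.
Final effective stress: σ'_f = 70.714 + 39.3 = 110.01 kPa.
σ'_f = 110.01 ≤ σ'_p = 191 kPa, so the clay remains overconsolidated and only the recompression index applies:
S_c = C_r·H/(1+e₀)·log₁₀(σ'_f/σ'_0) = 0.056×3.4/1.66×log₁₀(110.01/70.714)
    = 0.1147 × 0.19193 = 0.02201 m

S_c ≈ 22 mm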